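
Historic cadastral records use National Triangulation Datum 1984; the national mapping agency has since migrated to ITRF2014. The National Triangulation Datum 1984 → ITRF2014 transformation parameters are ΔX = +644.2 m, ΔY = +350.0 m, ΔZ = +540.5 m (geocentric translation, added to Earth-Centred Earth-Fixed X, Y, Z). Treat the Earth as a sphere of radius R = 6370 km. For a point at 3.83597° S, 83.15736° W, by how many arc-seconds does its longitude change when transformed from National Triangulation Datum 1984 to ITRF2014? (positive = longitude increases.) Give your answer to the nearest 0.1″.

Δλ = 22.1″

sin φ = -0.066900, cos φ = 0.997760, sin λ = -0.992877, cos λ = 0.119143.
East component: ΔE = −sin λ·ΔX + cos λ·ΔY = −(-0.992877)(644.2) + (0.119143)(350.0) = 681.31 m.
1° of latitude spans πR/180 = 111177 m; at latitude φ, 1° of longitude spans that × cos φ = 110928.4 m, so Δλ = 681.31 / 110928.4 × 3600 = 22.111″.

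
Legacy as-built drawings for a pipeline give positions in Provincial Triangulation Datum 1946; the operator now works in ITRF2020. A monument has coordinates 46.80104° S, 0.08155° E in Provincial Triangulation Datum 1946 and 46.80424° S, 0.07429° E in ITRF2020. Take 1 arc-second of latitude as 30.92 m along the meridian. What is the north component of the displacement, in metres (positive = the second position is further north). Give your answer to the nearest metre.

ΔN = -356 m

Δφ = -46.80424° − -46.80104° = -0.00320°; Δλ = 0.07429° − 0.08155° = -0.00726°.
1° of latitude = 3600 × 30.92 = 111312 m.
ΔN = Δφ × 111312 = -356.2 m; ΔE = Δλ × 111312 × cos(-46.80104°) = -0.00726 × 111312 × 0.684534 = -553.2 m.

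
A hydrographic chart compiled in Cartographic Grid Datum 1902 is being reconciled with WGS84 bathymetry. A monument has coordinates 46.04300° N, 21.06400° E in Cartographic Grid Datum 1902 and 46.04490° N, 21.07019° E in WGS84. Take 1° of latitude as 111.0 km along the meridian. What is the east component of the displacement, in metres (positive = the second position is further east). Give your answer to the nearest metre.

Δφ = 46.04490° − 46.04300° = +0.00190°; Δλ = 21.07019° − 21.06400° = +0.00619°.
ΔN = Δφ × 111000 = 210.9 m; ΔE = Δλ × 111000 × cos(46.04300°) = +0.00619 × 111000 × 0.694118 = 476.9 m.

ΔE = 477 m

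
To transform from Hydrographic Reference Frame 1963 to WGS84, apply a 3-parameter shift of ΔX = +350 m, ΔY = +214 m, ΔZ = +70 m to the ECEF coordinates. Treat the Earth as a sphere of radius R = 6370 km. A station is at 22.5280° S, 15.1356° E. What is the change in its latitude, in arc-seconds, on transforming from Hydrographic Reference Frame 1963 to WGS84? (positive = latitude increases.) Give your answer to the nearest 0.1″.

sin φ = -0.383135, cos φ = 0.923692, sin λ = 0.261104, cos λ = 0.965311.
North component: ΔN = −sin φ cos λ·ΔX − sin φ sin λ·ΔY + cos φ·ΔZ = −(-0.383135)(0.965311)(350) − (-0.383135)(0.261104)(214) + (0.923692)(70) = 215.51 m.
1° of latitude spans πR/180 = 111177 m, so Δφ = 215.51 / 111177 × 3600 = 6.978″.

Δφ = 7.0″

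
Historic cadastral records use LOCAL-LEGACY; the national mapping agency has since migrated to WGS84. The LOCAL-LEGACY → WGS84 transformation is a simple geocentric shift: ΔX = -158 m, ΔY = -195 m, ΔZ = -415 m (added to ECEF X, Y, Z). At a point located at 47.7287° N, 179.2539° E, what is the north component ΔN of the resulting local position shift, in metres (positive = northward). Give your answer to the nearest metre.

ΔN = -394 m

At φ = 47.7287°, λ = 179.2539°: sin φ = 0.739968, cos φ = 0.672642, sin λ = 0.013022, cos λ = -0.999915.
ΔN = −sin φ cos λ·ΔX − sin φ sin λ·ΔY + cos φ·ΔZ = −(0.739968)(-0.999915)(-158) − (0.739968)(0.013022)(-195) + (0.672642)(-415) = -394.17 m.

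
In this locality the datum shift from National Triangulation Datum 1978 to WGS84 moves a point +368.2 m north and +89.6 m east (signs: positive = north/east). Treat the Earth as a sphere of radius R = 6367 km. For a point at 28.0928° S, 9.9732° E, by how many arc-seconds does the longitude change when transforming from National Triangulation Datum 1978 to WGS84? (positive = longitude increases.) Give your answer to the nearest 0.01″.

At latitude -28.0928°, cos φ = 0.882186.
One radian of longitude at latitude φ spans R cos φ, so Δλ = ΔE / (R cos φ) = 89.6 / (6367000 × 0.882186) = 1.5952e-05 rad = 3.290″.

Δλ = 3.29″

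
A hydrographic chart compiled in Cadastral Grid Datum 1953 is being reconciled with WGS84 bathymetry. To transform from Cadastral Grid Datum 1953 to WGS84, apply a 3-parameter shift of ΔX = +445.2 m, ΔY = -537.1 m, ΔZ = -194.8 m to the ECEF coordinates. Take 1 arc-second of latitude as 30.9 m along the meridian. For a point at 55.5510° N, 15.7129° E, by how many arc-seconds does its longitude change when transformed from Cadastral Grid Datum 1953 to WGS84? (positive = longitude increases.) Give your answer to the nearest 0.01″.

sin φ = 0.824630, cos φ = 0.565672, sin λ = 0.270817, cos λ = 0.962631.
East component: ΔE = −sin λ·ΔX + cos λ·ΔY = −(0.270817)(445.2) + (0.962631)(-537.1) = -637.60 m.
1° of latitude spans 3600 × 30.90 = 111240 m; at latitude φ, 1° of longitude spans that × cos φ = 62925.4 m, so Δλ = -637.60 / 62925.4 × 3600 = -36.477″.

Δλ = -36.48″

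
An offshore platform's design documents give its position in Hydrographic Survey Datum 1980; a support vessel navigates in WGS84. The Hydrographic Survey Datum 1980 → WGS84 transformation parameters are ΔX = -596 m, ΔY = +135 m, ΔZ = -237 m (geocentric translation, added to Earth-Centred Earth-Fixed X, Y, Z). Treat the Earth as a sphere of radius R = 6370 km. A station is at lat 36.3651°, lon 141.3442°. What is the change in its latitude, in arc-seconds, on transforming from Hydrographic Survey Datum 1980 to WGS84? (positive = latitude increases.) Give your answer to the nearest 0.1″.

sin φ = 0.592928, cos φ = 0.805255, sin λ = 0.624640, cos λ = -0.780913.
North component: ΔN = −sin φ cos λ·ΔX − sin φ sin λ·ΔY + cos φ·ΔZ = −(0.592928)(-0.780913)(-596) − (0.592928)(0.624640)(135) + (0.805255)(-237) = -516.81 m.
1° of latitude spans πR/180 = 111177 m, so Δφ = -516.81 / 111177 × 3600 = -16.735″.

Δφ = -16.7″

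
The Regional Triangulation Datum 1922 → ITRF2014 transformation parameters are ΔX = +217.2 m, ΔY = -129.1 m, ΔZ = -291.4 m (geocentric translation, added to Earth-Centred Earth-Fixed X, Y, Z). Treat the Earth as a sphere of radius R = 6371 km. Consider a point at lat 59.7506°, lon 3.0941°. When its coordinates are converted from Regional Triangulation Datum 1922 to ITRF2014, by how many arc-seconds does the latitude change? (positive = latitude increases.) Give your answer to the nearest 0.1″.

sin φ = 0.863841, cos φ = 0.503765, sin λ = 0.053976, cos λ = 0.998542.
North component: ΔN = −sin φ cos λ·ΔX − sin φ sin λ·ΔY + cos φ·ΔZ = −(0.863841)(0.998542)(217.2) − (0.863841)(0.053976)(-129.1) + (0.503765)(-291.4) = -328.13 m.
1° of latitude spans πR/180 = 111195 m, so Δφ = -328.13 / 111195 × 3600 = -10.623″.

Δφ = -10.6″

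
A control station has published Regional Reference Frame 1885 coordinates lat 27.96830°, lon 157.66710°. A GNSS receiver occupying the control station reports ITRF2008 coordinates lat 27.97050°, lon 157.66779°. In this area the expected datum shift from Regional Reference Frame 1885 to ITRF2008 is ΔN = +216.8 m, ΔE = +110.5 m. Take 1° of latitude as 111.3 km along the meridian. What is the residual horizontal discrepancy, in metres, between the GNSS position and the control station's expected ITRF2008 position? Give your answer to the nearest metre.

51 m

Observed coordinate differences: Δφ = +0.00220°, Δλ = +0.00069°.
Converting to metres (1° lat = 111300 m, cos φ = 0.883207): observed ΔN = 244.9 m, observed ΔE = 67.8 m.
Subtracting the expected shift leaves a residual of 244.9 − (216.8) = 28.1 m north and 67.8 − (110.5) = -42.7 m east.
Residual distance = √(28.1² + (-42.7)²) = 51.1 m.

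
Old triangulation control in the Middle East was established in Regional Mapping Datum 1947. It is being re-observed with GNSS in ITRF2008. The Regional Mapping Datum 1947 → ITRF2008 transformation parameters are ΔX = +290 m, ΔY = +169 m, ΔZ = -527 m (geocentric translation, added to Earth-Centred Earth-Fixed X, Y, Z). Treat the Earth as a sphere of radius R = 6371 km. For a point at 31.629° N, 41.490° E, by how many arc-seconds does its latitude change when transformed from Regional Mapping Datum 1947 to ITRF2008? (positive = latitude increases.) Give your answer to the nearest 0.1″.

Δφ = -20.1″

sin φ = 0.524417, cos φ = 0.851462, sin λ = 0.662489, cos λ = 0.749071.
North component: ΔN = −sin φ cos λ·ΔX − sin φ sin λ·ΔY + cos φ·ΔZ = −(0.524417)(0.749071)(290) − (0.524417)(0.662489)(169) + (0.851462)(-527) = -621.35 m.
1° of latitude spans πR/180 = 111195 m, so Δφ = -621.35 / 111195 × 3600 = -20.117″.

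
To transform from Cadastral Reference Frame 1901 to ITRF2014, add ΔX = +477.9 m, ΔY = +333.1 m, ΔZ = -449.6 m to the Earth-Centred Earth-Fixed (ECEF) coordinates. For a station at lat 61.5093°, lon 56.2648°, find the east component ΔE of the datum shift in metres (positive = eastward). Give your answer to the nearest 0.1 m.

At φ = 61.5093°, λ = 56.2648°: sin φ = 0.878895, cos φ = 0.477016, sin λ = 0.831613, cos λ = 0.555355.
ΔE = −sin λ·ΔX + cos λ·ΔY = −(0.831613)·(477.9) + (0.555355)·(333.1) = -212.44 m.

ΔE = -212.4 m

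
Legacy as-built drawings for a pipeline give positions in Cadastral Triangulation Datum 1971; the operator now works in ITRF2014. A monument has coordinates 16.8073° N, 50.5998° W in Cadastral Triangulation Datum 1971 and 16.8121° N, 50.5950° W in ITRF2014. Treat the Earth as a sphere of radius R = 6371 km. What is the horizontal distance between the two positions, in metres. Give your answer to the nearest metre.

Δφ = 16.8121° − 16.8073° = +0.0048°; Δλ = -50.5950° − -50.5998° = +0.0048°.
1° along a meridian = πR/180 = 111195 m.
ΔN = Δφ × 111195 = 533.7 m; ΔE = Δλ × 111195 × cos(16.8073°) = +0.0048 × 111195 × 0.957283 = 510.9 m.
Distance = √(ΔE² + ΔN²) = √(510.9² + 533.7²) = 738.9 m.

739 m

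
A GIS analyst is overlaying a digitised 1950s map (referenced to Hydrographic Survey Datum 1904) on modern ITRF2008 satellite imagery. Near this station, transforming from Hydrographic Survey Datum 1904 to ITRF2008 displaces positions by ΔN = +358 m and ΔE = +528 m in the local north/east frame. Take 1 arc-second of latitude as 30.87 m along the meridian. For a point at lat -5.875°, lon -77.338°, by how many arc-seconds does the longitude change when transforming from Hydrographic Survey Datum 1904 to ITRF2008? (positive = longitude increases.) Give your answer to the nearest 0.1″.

At latitude -5.875°, cos φ = 0.994748.
1″ of longitude at this latitude = 30.87 × cos φ = 30.7079 m, so Δλ = 528.0 / 30.7079 = 17.194″.

Δλ = 17.2″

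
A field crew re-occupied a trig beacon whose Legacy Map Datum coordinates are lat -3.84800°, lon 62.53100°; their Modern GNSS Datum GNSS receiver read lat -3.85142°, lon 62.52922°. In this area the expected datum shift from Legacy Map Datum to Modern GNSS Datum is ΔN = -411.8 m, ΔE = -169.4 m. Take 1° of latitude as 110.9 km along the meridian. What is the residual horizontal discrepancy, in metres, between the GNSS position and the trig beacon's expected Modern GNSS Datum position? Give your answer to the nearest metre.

Observed coordinate differences: Δφ = -0.00342°, Δλ = -0.00178°.
Converting to metres (1° lat = 110900 m, cos φ = 0.997746): observed ΔN = -379.3 m, observed ΔE = -197.0 m.
Subtracting the expected shift leaves a residual of -379.3 − (-411.8) = 32.5 m north and -197.0 − (-169.4) = -27.6 m east.
Residual distance = √(32.5² + (-27.6)²) = 42.6 m.

43 m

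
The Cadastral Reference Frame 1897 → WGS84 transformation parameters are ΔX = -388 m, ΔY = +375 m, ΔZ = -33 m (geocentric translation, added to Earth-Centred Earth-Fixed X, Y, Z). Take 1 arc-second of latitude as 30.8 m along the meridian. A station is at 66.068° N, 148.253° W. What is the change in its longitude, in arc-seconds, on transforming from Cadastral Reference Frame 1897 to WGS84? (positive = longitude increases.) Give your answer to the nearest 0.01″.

Δλ = -41.86″

sin φ = 0.914028, cos φ = 0.405652, sin λ = -0.526169, cos λ = -0.850380.
East component: ΔE = −sin λ·ΔX + cos λ·ΔY = −(-0.526169)(-388) + (-0.850380)(375) = -523.05 m.
1° of latitude spans 3600 × 30.80 = 110880 m; at latitude φ, 1° of longitude spans that × cos φ = 44978.7 m, so Δλ = -523.05 / 44978.7 × 3600 = -41.863″.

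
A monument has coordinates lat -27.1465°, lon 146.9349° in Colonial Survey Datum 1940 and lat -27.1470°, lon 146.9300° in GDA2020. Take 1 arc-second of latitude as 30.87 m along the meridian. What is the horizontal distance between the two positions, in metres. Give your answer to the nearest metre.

Δφ = -27.1470° − -27.1465° = -0.0005°; Δλ = 146.9300° − 146.9349° = -0.0049°.
1° of latitude = 3600 × 30.87 = 111132 m.
ΔN = Δφ × 111132 = -55.6 m; ΔE = Δλ × 111132 × cos(-27.1465°) = -0.0049 × 111132 × 0.889843 = -484.6 m.
Distance = √(ΔE² + ΔN²) = √((-484.6)² + (-55.6)²) = 487.7 m.

488 m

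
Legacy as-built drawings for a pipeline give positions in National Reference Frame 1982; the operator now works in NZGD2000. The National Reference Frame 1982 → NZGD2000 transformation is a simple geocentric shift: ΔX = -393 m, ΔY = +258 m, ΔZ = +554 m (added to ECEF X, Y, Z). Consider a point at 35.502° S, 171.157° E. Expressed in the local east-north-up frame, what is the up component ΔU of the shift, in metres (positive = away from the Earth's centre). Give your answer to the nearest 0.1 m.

The local up (radial) axis is (cos φ cos λ, cos φ sin λ, sin φ), giving ΔU = 316.136 + 32.288 − 321.725 = 26.70 m.

ΔU = 26.7 m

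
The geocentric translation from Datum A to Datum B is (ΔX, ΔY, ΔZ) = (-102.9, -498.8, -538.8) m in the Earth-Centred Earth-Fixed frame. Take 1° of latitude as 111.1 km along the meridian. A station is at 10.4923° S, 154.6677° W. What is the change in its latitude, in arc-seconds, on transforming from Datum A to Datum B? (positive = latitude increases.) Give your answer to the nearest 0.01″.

Δφ = -15.36″

sin φ = -0.182103, cos φ = 0.983279, sin λ = -0.427867, cos λ = -0.903841.
North component: ΔN = −sin φ cos λ·ΔX − sin φ sin λ·ΔY + cos φ·ΔZ = −(-0.182103)(-0.903841)(-102.9) − (-0.182103)(-0.427867)(-498.8) + (0.983279)(-538.8) = -473.99 m.
1° of latitude spans 111100 m, so Δφ = -473.99 / 111100 × 3600 = -15.359″.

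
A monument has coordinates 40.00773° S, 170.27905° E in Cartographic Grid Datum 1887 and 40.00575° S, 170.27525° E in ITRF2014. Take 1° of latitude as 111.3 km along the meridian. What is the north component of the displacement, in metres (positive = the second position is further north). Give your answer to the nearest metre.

Δφ = -40.00575° − -40.00773° = +0.00198°; Δλ = 170.27525° − 170.27905° = -0.00380°.
ΔN = Δφ × 111300 = 220.4 m; ΔE = Δλ × 111300 × cos(-40.00773°) = -0.00380 × 111300 × 0.765958 = -324.0 m.

ΔN = 220 m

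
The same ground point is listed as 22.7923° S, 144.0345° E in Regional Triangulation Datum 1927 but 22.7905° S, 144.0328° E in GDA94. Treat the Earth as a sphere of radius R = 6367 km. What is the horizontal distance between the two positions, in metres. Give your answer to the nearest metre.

265 m

Δφ = -22.7905° − -22.7923° = +0.0018°; Δλ = 144.0328° − 144.0345° = -0.0017°.
1° along a meridian = πR/180 = 111125 m.
ΔN = Δφ × 111125 = 200.0 m; ΔE = Δλ × 111125 × cos(-22.7923°) = -0.0017 × 111125 × 0.921915 = -174.2 m.
Distance = √(ΔE² + ΔN²) = √((-174.2)² + 200.0²) = 265.2 m.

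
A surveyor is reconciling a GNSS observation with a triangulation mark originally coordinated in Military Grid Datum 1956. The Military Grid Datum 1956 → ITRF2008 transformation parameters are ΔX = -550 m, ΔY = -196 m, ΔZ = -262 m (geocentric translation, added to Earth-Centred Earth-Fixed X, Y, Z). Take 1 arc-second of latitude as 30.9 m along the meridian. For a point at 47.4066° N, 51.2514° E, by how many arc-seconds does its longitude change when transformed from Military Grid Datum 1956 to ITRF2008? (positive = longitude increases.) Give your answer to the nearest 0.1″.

sin φ = 0.736175, cos φ = 0.676791, sin λ = 0.779900, cos λ = 0.625904.
East component: ΔE = −sin λ·ΔX + cos λ·ΔY = −(0.779900)(-550) + (0.625904)(-196) = 306.27 m.
1° of latitude spans 3600 × 30.90 = 111240 m; at latitude φ, 1° of longitude spans that × cos φ = 75286.3 m, so Δλ = 306.27 / 75286.3 × 3600 = 14.645″.

Δλ = 14.6″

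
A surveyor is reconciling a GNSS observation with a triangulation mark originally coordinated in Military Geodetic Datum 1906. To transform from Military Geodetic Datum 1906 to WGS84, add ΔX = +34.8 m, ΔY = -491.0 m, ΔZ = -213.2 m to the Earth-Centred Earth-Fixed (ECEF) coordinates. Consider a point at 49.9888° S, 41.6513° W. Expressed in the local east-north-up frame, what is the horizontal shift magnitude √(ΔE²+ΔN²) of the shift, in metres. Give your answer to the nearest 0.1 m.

At φ = -49.9888°, λ = -41.6513°: sin φ = -0.765919, cos φ = 0.642937, sin λ = -0.664595, cos λ = 0.747203.
ΔE = −sin λ·ΔX + cos λ·ΔY = −(-0.664595)·(34.8) + (0.747203)·(-491.0) = -343.75 m.
ΔN = −sin φ cos λ·ΔX − sin φ sin λ·ΔY + cos φ·ΔZ = −(-0.765919)(0.747203)(34.8) − (-0.765919)(-0.664595)(-491.0) + (0.642937)(-213.2) = 132.77 m.
Horizontal magnitude = √(ΔE² + ΔN²) = √((-343.75)² + 132.77²) = 368.50 m.

368.5 m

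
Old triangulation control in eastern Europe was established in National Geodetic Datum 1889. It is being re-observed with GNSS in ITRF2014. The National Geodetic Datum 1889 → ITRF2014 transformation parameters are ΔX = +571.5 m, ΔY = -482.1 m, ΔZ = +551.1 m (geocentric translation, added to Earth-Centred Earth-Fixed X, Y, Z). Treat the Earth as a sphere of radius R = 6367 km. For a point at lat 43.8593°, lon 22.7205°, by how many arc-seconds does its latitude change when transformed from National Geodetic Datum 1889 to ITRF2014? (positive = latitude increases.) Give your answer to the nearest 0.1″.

Δφ = 5.2″

sin φ = 0.692890, cos φ = 0.721043, sin λ = 0.386236, cos λ = 0.922400.
North component: ΔN = −sin φ cos λ·ΔX − sin φ sin λ·ΔY + cos φ·ΔZ = −(0.692890)(0.922400)(571.5) − (0.692890)(0.386236)(-482.1) + (0.721043)(551.1) = 161.13 m.
1° of latitude spans πR/180 = 111125 m, so Δφ = 161.13 / 111125 × 3600 = 5.220″.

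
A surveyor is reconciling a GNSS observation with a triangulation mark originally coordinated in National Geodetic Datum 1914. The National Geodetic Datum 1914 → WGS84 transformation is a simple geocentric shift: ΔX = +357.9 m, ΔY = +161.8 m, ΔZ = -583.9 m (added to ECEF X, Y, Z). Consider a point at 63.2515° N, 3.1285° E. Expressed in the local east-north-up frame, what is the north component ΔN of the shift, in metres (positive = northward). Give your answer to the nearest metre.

ΔN = -590 m

At φ = 63.2515°, λ = 3.1285°: sin φ = 0.892991, cos φ = 0.450075, sin λ = 0.054575, cos λ = 0.998510.
ΔN = −sin φ cos λ·ΔX − sin φ sin λ·ΔY + cos φ·ΔZ = −(0.892991)(0.998510)(357.9) − (0.892991)(0.054575)(161.8) + (0.450075)(-583.9) = -589.81 m.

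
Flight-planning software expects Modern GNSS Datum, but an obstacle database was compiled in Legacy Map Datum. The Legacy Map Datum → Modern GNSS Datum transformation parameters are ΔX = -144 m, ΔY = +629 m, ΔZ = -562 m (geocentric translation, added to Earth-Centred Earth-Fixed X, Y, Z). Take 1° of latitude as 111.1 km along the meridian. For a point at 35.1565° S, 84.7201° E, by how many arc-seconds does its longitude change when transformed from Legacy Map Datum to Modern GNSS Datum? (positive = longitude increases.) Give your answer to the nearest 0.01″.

Δλ = 7.98″

sin φ = -0.575812, cos φ = 0.817582, sin λ = 0.995757, cos λ = 0.092021.
East component: ΔE = −sin λ·ΔX + cos λ·ΔY = −(0.995757)(-144) + (0.092021)(629) = 201.27 m.
1° of latitude spans 111100 m; at latitude φ, 1° of longitude spans that × cos φ = 90833.4 m, so Δλ = 201.27 / 90833.4 × 3600 = 7.977″.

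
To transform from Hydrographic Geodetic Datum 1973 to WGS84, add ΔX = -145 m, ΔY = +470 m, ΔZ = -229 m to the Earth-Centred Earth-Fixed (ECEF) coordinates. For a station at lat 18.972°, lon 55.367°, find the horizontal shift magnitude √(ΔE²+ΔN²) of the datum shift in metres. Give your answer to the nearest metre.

499 m

The local east axis at (φ, λ) is (−sin λ, cos λ, 0), so ΔE = −sin(55.367°)·(-145) + cos(55.367°)·470 = 386.42 m.
The local north axis is (−sin φ cos λ, −sin φ sin λ, cos φ), giving ΔN = 26.791 − 125.725 − 216.560 = -315.49 m.
Horizontal magnitude = √(ΔE² + ΔN²) = √(386.42² + (-315.49)²) = 498.85 m.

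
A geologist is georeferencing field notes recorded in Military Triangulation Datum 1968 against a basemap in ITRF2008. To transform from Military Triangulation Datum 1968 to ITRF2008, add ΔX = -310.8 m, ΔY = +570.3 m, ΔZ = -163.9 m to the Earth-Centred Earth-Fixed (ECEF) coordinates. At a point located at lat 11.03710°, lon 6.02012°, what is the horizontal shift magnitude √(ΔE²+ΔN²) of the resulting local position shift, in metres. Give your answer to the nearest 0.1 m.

610.3 m

The local east axis at (φ, λ) is (−sin λ, cos λ, 0), so ΔE = −sin(6.02012°)·(-310.8) + cos(6.02012°)·570.3 = 599.75 m.
The local north axis is (−sin φ cos λ, −sin φ sin λ, cos φ), giving ΔN = 59.173 − 11.451 − 160.868 = -113.15 m.
Horizontal magnitude = √(ΔE² + ΔN²) = √(599.75² + (-113.15)²) = 610.33 m.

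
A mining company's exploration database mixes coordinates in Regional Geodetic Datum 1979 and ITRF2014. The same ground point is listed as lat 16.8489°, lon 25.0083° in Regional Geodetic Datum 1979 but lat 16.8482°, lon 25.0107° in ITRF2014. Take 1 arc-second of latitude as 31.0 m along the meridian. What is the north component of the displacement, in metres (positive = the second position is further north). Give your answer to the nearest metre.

Δφ = 16.8482° − 16.8489° = -0.0007°; Δλ = 25.0107° − 25.0083° = +0.0024°.
1° of latitude = 3600 × 31.00 = 111600 m.
ΔN = Δφ × 111600 = -78.1 m; ΔE = Δλ × 111600 × cos(16.8489°) = +0.0024 × 111600 × 0.957072 = 256.3 m.

ΔN = -78 m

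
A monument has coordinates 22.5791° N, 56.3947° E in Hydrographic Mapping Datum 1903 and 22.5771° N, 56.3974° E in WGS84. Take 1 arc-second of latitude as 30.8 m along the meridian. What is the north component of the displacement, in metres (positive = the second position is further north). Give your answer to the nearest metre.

Δφ = 22.5771° − 22.5791° = -0.0020°; Δλ = 56.3974° − 56.3947° = +0.0027°.
1° of latitude = 3600 × 30.80 = 110880 m.
ΔN = Δφ × 110880 = -221.8 m; ΔE = Δλ × 110880 × cos(22.5791°) = +0.0027 × 110880 × 0.923350 = 276.4 m.

ΔN = -222 m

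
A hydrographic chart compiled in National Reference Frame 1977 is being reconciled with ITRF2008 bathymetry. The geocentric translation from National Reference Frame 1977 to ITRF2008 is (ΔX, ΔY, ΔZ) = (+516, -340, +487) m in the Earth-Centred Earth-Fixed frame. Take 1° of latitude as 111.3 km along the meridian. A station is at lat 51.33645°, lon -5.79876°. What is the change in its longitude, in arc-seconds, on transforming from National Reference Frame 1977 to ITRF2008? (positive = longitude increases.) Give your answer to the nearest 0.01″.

Δλ = -14.81″

sin φ = 0.780828, cos φ = 0.624746, sin λ = -0.101035, cos λ = 0.994883.
East component: ΔE = −sin λ·ΔX + cos λ·ΔY = −(-0.101035)(516) + (0.994883)(-340) = -286.13 m.
1° of latitude spans 111300 m; at latitude φ, 1° of longitude spans that × cos φ = 69534.2 m, so Δλ = -286.13 / 69534.2 × 3600 = -14.814″.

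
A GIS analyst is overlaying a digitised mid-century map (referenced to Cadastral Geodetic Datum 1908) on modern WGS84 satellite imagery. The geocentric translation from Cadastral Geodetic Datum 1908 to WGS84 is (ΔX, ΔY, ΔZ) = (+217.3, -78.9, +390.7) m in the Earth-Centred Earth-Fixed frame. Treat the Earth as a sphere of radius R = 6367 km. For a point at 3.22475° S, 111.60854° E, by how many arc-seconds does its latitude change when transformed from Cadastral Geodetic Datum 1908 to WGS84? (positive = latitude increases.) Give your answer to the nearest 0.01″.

Δφ = 12.36″

sin φ = -0.056253, cos φ = 0.998417, sin λ = 0.929722, cos λ = -0.368263.
North component: ΔN = −sin φ cos λ·ΔX − sin φ sin λ·ΔY + cos φ·ΔZ = −(-0.056253)(-0.368263)(217.3) − (-0.056253)(0.929722)(-78.9) + (0.998417)(390.7) = 381.45 m.
1° of latitude spans πR/180 = 111125 m, so Δφ = 381.45 / 111125 × 3600 = 12.358″.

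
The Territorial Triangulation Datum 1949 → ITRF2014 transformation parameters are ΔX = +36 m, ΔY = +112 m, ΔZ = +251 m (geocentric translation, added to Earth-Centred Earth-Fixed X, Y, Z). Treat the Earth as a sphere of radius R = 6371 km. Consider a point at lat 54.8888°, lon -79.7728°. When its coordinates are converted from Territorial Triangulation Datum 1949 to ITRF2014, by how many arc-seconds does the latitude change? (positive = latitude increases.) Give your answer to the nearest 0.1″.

Δφ = 7.4″

sin φ = 0.818037, cos φ = 0.575165, sin λ = -0.984111, cos λ = 0.177552.
North component: ΔN = −sin φ cos λ·ΔX − sin φ sin λ·ΔY + cos φ·ΔZ = −(0.818037)(0.177552)(36) − (0.818037)(-0.984111)(112) + (0.575165)(251) = 229.30 m.
1° of latitude spans πR/180 = 111195 m, so Δφ = 229.30 / 111195 × 3600 = 7.424″.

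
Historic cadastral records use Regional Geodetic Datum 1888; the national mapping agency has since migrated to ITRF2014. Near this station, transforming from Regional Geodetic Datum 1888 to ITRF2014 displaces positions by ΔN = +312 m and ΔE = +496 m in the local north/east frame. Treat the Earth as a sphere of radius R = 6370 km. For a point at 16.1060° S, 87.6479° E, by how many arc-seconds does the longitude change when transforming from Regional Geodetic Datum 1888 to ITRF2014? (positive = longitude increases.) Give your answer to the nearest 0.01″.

Δλ = 16.72″

At latitude -16.1060°, cos φ = 0.960750.
One radian of longitude at latitude φ spans R cos φ, so Δλ = ΔE / (R cos φ) = 496.0 / (6370000 × 0.960750) = 8.1046e-05 rad = 16.717″.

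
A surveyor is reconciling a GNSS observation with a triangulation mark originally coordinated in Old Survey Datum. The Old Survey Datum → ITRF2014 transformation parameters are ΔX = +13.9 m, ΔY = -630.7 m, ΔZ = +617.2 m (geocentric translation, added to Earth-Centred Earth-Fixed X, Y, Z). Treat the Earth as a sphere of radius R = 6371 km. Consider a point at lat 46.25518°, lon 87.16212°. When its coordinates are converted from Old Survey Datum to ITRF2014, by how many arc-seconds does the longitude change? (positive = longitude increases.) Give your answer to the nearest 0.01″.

Δλ = -2.11″

sin φ = 0.722426, cos φ = 0.691448, sin λ = 0.998774, cos λ = 0.049510.
East component: ΔE = −sin λ·ΔX + cos λ·ΔY = −(0.998774)(13.9) + (0.049510)(-630.7) = -45.11 m.
1° of latitude spans πR/180 = 111195 m; at latitude φ, 1° of longitude spans that × cos φ = 76885.5 m, so Δλ = -45.11 / 76885.5 × 3600 = -2.112″.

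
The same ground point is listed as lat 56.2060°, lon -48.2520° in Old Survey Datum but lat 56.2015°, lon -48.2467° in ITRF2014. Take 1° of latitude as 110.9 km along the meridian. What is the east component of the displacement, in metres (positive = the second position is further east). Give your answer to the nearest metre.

ΔE = 327 m

Δφ = 56.2015° − 56.2060° = -0.0045°; Δλ = -48.2467° − -48.2520° = +0.0053°.
ΔN = Δφ × 110900 = -499.1 m; ΔE = Δλ × 110900 × cos(56.2060°) = +0.0053 × 110900 × 0.556209 = 326.9 m.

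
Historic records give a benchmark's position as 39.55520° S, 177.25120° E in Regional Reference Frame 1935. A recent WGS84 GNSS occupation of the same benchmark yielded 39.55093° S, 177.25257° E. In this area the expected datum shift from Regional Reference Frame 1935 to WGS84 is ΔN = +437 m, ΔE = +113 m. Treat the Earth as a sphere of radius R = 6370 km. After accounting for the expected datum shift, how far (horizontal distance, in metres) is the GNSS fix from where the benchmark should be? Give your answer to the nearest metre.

Observed coordinate differences: Δφ = +0.00427°, Δλ = +0.00137°.
Converting to metres (1° lat = 111177 m, cos φ = 0.771011): observed ΔN = 474.7 m, observed ΔE = 117.4 m.
Subtracting the expected shift leaves a residual of 474.7 − (437) = 37.7 m north and 117.4 − (113) = 4.4 m east.
Residual distance = √(37.7² + 4.4²) = 38.0 m.

38 m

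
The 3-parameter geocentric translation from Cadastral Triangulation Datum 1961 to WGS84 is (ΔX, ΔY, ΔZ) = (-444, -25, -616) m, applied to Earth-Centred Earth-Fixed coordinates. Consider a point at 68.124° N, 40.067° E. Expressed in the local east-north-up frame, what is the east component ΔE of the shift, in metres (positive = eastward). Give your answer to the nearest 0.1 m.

At φ = 68.124°, λ = 40.067°: sin φ = 0.927992, cos φ = 0.372599, sin λ = 0.643683, cos λ = 0.765292.
ΔE = −sin λ·ΔX + cos λ·ΔY = −(0.643683)·(-444) + (0.765292)·(-25) = 266.66 m.

ΔE = 266.7 m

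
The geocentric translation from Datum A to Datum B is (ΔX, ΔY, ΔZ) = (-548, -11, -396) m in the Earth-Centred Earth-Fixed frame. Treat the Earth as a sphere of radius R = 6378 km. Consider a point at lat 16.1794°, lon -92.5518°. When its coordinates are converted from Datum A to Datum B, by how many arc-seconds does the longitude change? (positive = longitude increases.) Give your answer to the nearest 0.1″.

Δλ = -18.4″

sin φ = 0.278646, cos φ = 0.960394, sin λ = -0.999008, cos λ = -0.044523.
East component: ΔE = −sin λ·ΔX + cos λ·ΔY = −(-0.999008)(-548) + (-0.044523)(-11) = -546.97 m.
1° of latitude spans πR/180 = 111317 m; at latitude φ, 1° of longitude spans that × cos φ = 106908.3 m, so Δλ = -546.97 / 106908.3 × 3600 = -18.418″.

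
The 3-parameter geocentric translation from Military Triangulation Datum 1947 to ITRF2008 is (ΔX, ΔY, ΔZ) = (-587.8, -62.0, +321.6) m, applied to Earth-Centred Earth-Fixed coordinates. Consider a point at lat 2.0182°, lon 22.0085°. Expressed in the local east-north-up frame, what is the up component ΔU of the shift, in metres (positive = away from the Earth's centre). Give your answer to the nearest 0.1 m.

At φ = 2.0182°, λ = 22.0085°: sin φ = 0.035217, cos φ = 0.999380, sin λ = 0.374744, cos λ = 0.927128.
ΔU = cos φ cos λ·ΔX + cos φ sin λ·ΔY + sin φ·ΔZ = (0.999380)(0.927128)(-587.8) + (0.999380)(0.374744)(-62.0) + (0.035217)(321.6) = -556.52 m.

ΔU = -556.5 m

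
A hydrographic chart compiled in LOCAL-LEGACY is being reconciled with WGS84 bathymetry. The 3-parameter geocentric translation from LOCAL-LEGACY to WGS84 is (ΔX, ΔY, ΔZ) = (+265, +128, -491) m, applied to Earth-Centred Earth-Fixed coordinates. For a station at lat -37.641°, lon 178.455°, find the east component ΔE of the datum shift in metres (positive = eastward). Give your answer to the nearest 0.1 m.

The local east axis at (φ, λ) is (−sin λ, cos λ, 0), so ΔE = −sin(178.455°)·265 + cos(178.455°)·128 = -135.10 m.

ΔE = -135.1 m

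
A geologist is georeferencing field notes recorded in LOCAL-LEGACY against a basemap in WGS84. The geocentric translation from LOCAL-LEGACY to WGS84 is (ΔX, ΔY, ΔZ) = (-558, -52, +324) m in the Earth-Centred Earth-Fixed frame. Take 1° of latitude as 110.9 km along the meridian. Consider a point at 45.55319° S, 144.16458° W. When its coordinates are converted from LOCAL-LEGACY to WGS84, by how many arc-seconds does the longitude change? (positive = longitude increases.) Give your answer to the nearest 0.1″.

Δλ = -13.2″

sin φ = -0.713901, cos φ = 0.700247, sin λ = -0.585459, cos λ = -0.810702.
East component: ΔE = −sin λ·ΔX + cos λ·ΔY = −(-0.585459)(-558) + (-0.810702)(-52) = -284.53 m.
1° of latitude spans 110900 m; at latitude φ, 1° of longitude spans that × cos φ = 77657.4 m, so Δλ = -284.53 / 77657.4 × 3600 = -13.190″.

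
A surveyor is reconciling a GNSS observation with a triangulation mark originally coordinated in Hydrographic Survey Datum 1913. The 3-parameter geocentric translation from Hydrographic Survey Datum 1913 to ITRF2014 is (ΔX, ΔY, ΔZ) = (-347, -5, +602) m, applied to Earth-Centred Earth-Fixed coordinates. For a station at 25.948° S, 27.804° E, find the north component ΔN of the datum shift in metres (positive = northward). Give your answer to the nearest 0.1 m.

At φ = -25.948°, λ = 27.804°: sin φ = -0.437555, cos φ = 0.899192, sin λ = 0.466448, cos λ = 0.884548.
ΔN = −sin φ cos λ·ΔX − sin φ sin λ·ΔY + cos φ·ΔZ = −(-0.437555)(0.884548)(-347) − (-0.437555)(0.466448)(-5) + (0.899192)(602) = 405.99 m.

ΔN = 406.0 m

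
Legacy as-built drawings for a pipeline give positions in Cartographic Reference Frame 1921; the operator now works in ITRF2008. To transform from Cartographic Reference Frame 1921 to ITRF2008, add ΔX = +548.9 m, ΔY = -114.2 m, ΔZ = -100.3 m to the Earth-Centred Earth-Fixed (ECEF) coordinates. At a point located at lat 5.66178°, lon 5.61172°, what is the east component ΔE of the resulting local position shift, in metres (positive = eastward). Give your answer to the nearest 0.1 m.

ΔE = -167.3 m

At φ = 5.66178°, λ = 5.61172°: sin φ = 0.098656, cos φ = 0.995122, sin λ = 0.097786, cos λ = 0.995207.
ΔE = −sin λ·ΔX + cos λ·ΔY = −(0.097786)·(548.9) + (0.995207)·(-114.2) = -167.33 m.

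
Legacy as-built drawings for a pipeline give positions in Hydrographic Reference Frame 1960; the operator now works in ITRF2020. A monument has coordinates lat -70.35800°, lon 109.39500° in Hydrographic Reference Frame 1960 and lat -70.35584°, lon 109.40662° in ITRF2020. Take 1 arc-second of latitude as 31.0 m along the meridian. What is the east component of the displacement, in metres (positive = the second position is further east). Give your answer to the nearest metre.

ΔE = 436 m

Δφ = -70.35584° − -70.35800° = +0.00216°; Δλ = 109.40662° − 109.39500° = +0.01162°.
1° of latitude = 3600 × 31.00 = 111600 m.
ΔN = Δφ × 111600 = 241.1 m; ΔE = Δλ × 111600 × cos(-70.35800°) = +0.01162 × 111600 × 0.336142 = 435.9 m.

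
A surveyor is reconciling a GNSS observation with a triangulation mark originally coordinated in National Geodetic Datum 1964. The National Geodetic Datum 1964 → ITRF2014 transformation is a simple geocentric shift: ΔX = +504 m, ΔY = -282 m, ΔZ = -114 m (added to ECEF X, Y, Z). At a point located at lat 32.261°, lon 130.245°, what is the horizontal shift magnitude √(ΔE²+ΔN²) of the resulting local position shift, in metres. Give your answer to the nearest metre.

At φ = 32.261°, λ = 130.245°: sin φ = 0.533777, cos φ = 0.845625, sin λ = 0.763289, cos λ = -0.646057.
ΔE = −sin λ·ΔX + cos λ·ΔY = −(0.763289)·(504) + (-0.646057)·(-282) = -202.51 m.
ΔN = −sin φ cos λ·ΔX − sin φ sin λ·ΔY + cos φ·ΔZ = −(0.533777)(-0.646057)(504) − (0.533777)(0.763289)(-282) + (0.845625)(-114) = 192.30 m.
Horizontal magnitude = √(ΔE² + ΔN²) = √((-202.51)² + 192.30²) = 279.26 m.

279 m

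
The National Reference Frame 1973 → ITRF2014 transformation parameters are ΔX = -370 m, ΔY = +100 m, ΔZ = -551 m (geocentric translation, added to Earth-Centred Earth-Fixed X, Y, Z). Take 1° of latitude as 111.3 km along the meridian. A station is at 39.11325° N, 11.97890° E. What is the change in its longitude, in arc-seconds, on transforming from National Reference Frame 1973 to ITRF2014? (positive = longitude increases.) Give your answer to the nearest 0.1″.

Δλ = 7.3″

sin φ = 0.630855, cos φ = 0.775901, sin λ = 0.207551, cos λ = 0.978224.
East component: ΔE = −sin λ·ΔX + cos λ·ΔY = −(0.207551)(-370) + (0.978224)(100) = 174.62 m.
1° of latitude spans 111300 m; at latitude φ, 1° of longitude spans that × cos φ = 86357.7 m, so Δλ = 174.62 / 86357.7 × 3600 = 7.279″.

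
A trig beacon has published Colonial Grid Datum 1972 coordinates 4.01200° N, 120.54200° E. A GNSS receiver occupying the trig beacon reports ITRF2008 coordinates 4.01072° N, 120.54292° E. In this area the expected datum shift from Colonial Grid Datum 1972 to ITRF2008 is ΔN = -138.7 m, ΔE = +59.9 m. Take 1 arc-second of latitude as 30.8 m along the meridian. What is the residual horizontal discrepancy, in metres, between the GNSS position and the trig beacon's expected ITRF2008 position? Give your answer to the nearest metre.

42 m

Observed coordinate differences: Δφ = -0.00128°, Δλ = +0.00092°.
Converting to metres (1° lat = 110880 m, cos φ = 0.997549): observed ΔN = -141.9 m, observed ΔE = 101.8 m.
Subtracting the expected shift leaves a residual of -141.9 − (-138.7) = -3.2 m north and 101.8 − (59.9) = 41.9 m east.
Residual distance = √((-3.2)² + 41.9²) = 42.0 m.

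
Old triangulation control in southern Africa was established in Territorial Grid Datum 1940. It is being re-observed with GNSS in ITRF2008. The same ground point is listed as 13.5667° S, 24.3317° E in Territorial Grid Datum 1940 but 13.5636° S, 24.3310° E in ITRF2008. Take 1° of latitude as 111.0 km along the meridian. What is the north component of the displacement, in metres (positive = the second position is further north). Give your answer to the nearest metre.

Δφ = -13.5636° − -13.5667° = +0.0031°; Δλ = 24.3310° − 24.3317° = -0.0007°.
ΔN = Δφ × 111000 = 344.1 m; ΔE = Δλ × 111000 × cos(-13.5667°) = -0.0007 × 111000 × 0.972097 = -75.5 m.

ΔN = 344 m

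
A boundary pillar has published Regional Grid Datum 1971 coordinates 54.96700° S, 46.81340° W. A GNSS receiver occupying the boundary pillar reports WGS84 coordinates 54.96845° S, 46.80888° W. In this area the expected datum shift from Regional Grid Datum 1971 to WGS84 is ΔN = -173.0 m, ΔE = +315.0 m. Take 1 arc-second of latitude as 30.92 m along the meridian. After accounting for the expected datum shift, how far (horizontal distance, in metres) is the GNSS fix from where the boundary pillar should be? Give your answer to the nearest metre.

29 m

Observed coordinate differences: Δφ = -0.00145°, Δλ = +0.00452°.
Converting to metres (1° lat = 111312 m, cos φ = 0.574048): observed ΔN = -161.4 m, observed ΔE = 288.8 m.
Subtracting the expected shift leaves a residual of -161.4 − (-173.0) = 11.6 m north and 288.8 − (315.0) = -26.2 m east.
Residual distance = √(11.6² + (-26.2)²) = 28.6 m.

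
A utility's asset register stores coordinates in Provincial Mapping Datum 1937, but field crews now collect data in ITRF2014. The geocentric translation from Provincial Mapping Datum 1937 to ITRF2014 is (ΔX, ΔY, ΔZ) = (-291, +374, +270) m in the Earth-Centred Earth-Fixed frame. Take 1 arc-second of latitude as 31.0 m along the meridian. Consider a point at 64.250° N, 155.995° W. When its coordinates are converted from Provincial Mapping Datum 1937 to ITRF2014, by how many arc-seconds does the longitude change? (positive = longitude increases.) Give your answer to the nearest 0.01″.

Δλ = -34.16″

sin φ = 0.900698, cos φ = 0.434445, sin λ = -0.406816, cos λ = -0.913510.
East component: ΔE = −sin λ·ΔX + cos λ·ΔY = −(-0.406816)(-291) + (-0.913510)(374) = -460.04 m.
1° of latitude spans 3600 × 31.00 = 111600 m; at latitude φ, 1° of longitude spans that × cos φ = 48484.1 m, so Δλ = -460.04 / 48484.1 × 3600 = -34.158″.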